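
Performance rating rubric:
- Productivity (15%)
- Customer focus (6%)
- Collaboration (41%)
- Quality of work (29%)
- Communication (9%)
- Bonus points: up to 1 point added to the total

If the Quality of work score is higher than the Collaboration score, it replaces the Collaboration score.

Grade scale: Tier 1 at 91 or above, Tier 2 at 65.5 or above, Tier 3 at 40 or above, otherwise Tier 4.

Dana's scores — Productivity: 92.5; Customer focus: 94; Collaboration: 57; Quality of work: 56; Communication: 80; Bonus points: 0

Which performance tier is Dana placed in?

Tier 2

Quality of work (56) ≤ Collaboration (57), so Collaboration stays at 57.
Weighted total:
  Productivity 92.5 × 0.15 = 13.875
  Customer focus 94 × 0.06 = 5.64
  Collaboration 57 × 0.41 = 23.37
  Quality of work 56 × 0.29 = 16.24
  Communication 80 × 0.09 = 7.2
Sum = 66.325
Bonus points: 66.325 + 0 = 66.325
66.325 is ≥ 65.5 and < 91 → Tier 2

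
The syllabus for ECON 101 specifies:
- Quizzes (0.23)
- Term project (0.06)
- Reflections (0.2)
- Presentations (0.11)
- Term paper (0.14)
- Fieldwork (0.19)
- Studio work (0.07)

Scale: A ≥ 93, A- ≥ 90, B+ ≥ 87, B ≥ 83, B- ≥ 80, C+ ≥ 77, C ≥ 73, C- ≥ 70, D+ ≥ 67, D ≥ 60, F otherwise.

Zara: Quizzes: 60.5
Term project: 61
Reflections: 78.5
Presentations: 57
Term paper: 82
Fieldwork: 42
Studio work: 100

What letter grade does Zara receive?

Weighted total:
  Quizzes 60.5 × 0.23 = 13.915
  Term project 61 × 0.06 = 3.66
  Reflections 78.5 × 0.2 = 15.7
  Presentations 57 × 0.11 = 6.27
  Term paper 82 × 0.14 = 11.48
  Fieldwork 42 × 0.19 = 7.98
  Studio work 100 × 0.07 = 7
Sum = 66.005
66.005 is ≥ 60 and < 67 → D

D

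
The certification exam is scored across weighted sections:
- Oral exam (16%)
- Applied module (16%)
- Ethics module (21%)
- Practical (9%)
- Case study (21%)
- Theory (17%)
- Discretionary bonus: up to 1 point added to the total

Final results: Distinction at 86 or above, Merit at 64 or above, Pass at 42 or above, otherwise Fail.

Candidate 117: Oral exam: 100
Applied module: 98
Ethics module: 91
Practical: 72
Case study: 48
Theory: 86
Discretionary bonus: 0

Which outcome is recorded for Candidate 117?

Merit

Weighted total:
  Oral exam 100 × 0.16 = 16
  Applied module 98 × 0.16 = 15.68
  Ethics module 91 × 0.21 = 19.11
  Practical 72 × 0.09 = 6.48
  Case study 48 × 0.21 = 10.08
  Theory 86 × 0.17 = 14.62
Sum = 81.97
Discretionary bonus: 81.97 + 0 = 81.97
81.97 is ≥ 64 and < 86 → Merit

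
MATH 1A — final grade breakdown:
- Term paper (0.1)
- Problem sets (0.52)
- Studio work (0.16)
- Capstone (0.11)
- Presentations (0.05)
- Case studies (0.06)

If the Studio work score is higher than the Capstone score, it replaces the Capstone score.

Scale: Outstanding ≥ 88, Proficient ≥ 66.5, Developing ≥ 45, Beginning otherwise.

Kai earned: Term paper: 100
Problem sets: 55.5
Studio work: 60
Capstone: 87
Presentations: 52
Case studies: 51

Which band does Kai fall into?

Studio work (60) ≤ Capstone (87), so Capstone stays at 87.
Weighted total:
  Term paper 100 × 0.1 = 10
  Problem sets 55.5 × 0.52 = 28.86
  Studio work 60 × 0.16 = 9.6
  Capstone 87 × 0.11 = 9.57
  Presentations 52 × 0.05 = 2.6
  Case studies 51 × 0.06 = 3.06
Sum = 63.69
63.69 is ≥ 45 and < 66.5 → Developing

Developing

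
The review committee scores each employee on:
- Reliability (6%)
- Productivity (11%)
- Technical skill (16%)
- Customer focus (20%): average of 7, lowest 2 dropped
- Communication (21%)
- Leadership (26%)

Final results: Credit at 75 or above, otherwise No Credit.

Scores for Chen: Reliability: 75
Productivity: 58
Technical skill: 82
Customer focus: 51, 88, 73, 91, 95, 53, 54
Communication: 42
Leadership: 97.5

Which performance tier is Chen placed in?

No Credit

Customer focus: drop 51, 53 → average of remaining 5 = 401/5 = 80.2
Weighted total:
  Reliability 75 × 0.06 = 4.5
  Productivity 58 × 0.11 = 6.38
  Technical skill 82 × 0.16 = 13.12
  Customer focus 80.2 × 0.2 = 16.04
  Communication 42 × 0.21 = 8.82
  Leadership 97.5 × 0.26 = 25.35
Sum = 74.21
74.21 < 75 → No Credit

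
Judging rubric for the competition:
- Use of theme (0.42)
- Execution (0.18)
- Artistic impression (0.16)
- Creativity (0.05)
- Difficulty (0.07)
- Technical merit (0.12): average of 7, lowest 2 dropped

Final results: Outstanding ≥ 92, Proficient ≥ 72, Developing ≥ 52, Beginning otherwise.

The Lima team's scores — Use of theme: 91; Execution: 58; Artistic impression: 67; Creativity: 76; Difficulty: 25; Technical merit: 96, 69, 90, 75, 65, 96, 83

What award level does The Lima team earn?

Technical merit: drop 65, 69 → average of remaining 5 = 440/5 = 88
Weighted total:
  Use of theme 91 × 0.42 = 38.22
  Execution 58 × 0.18 = 10.44
  Artistic impression 67 × 0.16 = 10.72
  Creativity 76 × 0.05 = 3.8
  Difficulty 25 × 0.07 = 1.75
  Technical merit 88 × 0.12 = 10.56
Sum = 75.49
75.49 is ≥ 72 and < 92 → Proficient

Proficient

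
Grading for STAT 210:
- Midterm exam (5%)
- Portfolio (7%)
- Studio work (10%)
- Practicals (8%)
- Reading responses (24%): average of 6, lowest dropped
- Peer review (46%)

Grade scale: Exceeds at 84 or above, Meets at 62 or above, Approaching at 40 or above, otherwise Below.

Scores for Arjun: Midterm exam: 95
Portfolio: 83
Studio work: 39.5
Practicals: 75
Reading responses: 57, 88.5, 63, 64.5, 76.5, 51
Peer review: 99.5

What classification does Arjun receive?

Meets

Reading responses: drop 51 → average of remaining 5 = 349.5/5 = 69.9
Weighted total:
  Midterm exam 95 × 0.05 = 4.75
  Portfolio 83 × 0.07 = 5.81
  Studio work 39.5 × 0.1 = 3.95
  Practicals 75 × 0.08 = 6
  Reading responses 69.9 × 0.24 = 16.776
  Peer review 99.5 × 0.46 = 45.77
Sum = 83.056
83.056 is ≥ 62 and < 84 → Meets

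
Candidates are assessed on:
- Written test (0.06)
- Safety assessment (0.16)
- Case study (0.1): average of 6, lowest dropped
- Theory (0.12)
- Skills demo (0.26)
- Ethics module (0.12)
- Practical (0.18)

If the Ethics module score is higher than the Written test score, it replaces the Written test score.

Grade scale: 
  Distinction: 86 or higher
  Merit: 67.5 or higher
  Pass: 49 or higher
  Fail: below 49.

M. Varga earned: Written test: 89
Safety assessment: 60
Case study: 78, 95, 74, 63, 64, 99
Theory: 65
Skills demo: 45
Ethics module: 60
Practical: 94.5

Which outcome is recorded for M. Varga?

Pass

Case study: drop 63 → average of remaining 5 = 410/5 = 82
Ethics module (60) ≤ Written test (89), so Written test stays at 89.
Weighted total:
  Written test 89 × 0.06 = 5.34
  Safety assessment 60 × 0.16 = 9.6
  Case study 82 × 0.1 = 8.2
  Theory 65 × 0.12 = 7.8
  Skills demo 45 × 0.26 = 11.7
  Ethics module 60 × 0.12 = 7.2
  Practical 94.5 × 0.18 = 17.01
Sum = 66.85
66.85 is ≥ 49 and < 67.5 → Pass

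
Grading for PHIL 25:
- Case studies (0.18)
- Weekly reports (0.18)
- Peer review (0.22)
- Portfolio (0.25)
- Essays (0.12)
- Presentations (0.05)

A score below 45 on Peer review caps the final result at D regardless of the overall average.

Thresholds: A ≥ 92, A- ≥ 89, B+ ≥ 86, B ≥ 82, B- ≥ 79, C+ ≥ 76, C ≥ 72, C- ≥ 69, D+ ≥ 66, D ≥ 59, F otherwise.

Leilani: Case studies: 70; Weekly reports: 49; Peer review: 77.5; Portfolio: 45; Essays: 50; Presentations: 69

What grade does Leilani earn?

D

Peer review score 77.5 ≥ 45: minimum met.
Weighted total:
  Case studies 70 × 0.18 = 12.6
  Weekly reports 49 × 0.18 = 8.82
  Peer review 77.5 × 0.22 = 17.05
  Portfolio 45 × 0.25 = 11.25
  Essays 50 × 0.12 = 6
  Presentations 69 × 0.05 = 3.45
Sum = 59.17
59.17 is ≥ 59 and < 66 → D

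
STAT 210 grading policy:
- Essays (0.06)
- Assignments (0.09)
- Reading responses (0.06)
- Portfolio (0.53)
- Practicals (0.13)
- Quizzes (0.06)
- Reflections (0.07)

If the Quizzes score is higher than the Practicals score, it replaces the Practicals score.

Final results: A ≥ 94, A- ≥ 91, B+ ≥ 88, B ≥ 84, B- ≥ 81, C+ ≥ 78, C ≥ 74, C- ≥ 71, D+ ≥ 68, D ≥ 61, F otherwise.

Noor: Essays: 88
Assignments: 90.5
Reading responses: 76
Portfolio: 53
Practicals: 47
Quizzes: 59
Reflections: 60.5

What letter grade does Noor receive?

D

Quizzes (59) > Practicals (47), so Practicals counts as 59.
Weighted total:
  Essays 88 × 0.06 = 5.28
  Assignments 90.5 × 0.09 = 8.145
  Reading responses 76 × 0.06 = 4.56
  Portfolio 53 × 0.53 = 28.09
  Practicals 59 × 0.13 = 7.67
  Quizzes 59 × 0.06 = 3.54
  Reflections 60.5 × 0.07 = 4.235
Sum = 61.52
61.52 is ≥ 61 and < 68 → D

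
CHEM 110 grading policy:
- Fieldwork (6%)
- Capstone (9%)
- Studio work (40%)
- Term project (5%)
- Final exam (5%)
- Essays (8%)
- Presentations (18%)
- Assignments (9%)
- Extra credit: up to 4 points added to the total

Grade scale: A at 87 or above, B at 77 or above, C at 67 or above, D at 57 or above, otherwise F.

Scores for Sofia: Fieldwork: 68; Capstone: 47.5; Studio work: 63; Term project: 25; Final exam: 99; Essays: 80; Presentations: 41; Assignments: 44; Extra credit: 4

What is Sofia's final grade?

D

Weighted total:
  Fieldwork 68 × 0.06 = 4.08
  Capstone 47.5 × 0.09 = 4.275
  Studio work 63 × 0.4 = 25.2
  Term project 25 × 0.05 = 1.25
  Final exam 99 × 0.05 = 4.95
  Essays 80 × 0.08 = 6.4
  Presentations 41 × 0.18 = 7.38
  Assignments 44 × 0.09 = 3.96
Sum = 57.495
Extra credit: 57.495 + 4 = 61.495
61.495 is ≥ 57 and < 67 → D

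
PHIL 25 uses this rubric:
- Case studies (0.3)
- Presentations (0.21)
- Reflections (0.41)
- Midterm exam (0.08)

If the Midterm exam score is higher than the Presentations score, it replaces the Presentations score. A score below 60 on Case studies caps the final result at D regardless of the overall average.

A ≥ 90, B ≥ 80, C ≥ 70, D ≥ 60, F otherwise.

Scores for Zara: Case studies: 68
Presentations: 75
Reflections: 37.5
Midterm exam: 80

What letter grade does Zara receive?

Midterm exam (80) > Presentations (75), so Presentations counts as 80.
Case studies score 68 ≥ 60: minimum met.
Weighted total:
  Case studies 68 × 0.3 = 20.4
  Presentations 80 × 0.21 = 16.8
  Reflections 37.5 × 0.41 = 15.375
  Midterm exam 80 × 0.08 = 6.4
Sum = 58.975
58.975 < 60 → F

F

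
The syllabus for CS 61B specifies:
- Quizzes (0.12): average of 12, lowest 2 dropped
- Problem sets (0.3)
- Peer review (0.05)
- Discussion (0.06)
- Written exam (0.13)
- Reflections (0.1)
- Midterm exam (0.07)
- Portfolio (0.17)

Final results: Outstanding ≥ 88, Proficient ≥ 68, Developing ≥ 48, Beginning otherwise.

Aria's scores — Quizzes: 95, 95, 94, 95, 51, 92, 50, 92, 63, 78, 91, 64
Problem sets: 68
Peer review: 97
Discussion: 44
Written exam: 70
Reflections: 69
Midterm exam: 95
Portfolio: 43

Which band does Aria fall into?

Quizzes: drop 50, 51 → average of remaining 10 = 859/10 = 85.9
Weighted total:
  Quizzes 85.9 × 0.12 = 10.308
  Problem sets 68 × 0.3 = 20.4
  Peer review 97 × 0.05 = 4.85
  Discussion 44 × 0.06 = 2.64
  Written exam 70 × 0.13 = 9.1
  Reflections 69 × 0.1 = 6.9
  Midterm exam 95 × 0.07 = 6.65
  Portfolio 43 × 0.17 = 7.31
Sum = 68.158
68.158 is ≥ 68 and < 88 → Proficient

Proficient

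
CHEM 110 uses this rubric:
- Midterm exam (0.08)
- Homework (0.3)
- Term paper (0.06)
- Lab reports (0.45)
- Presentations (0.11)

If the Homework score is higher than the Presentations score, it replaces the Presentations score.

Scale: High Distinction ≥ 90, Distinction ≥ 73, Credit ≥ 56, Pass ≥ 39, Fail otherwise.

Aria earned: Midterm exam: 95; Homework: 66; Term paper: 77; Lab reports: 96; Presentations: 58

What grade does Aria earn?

Homework (66) > Presentations (58), so Presentations counts as 66.
Weighted total:
  Midterm exam 95 × 0.08 = 7.6
  Homework 66 × 0.3 = 19.8
  Term paper 77 × 0.06 = 4.62
  Lab reports 96 × 0.45 = 43.2
  Presentations 66 × 0.11 = 7.26
Sum = 82.48
82.48 is ≥ 73 and < 90 → Distinction

Distinction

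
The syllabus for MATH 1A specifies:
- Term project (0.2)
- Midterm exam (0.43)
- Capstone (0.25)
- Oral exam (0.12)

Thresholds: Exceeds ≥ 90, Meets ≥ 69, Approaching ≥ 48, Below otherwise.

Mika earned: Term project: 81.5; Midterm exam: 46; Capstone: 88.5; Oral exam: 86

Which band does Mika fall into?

Weighted total:
  Term project 81.5 × 0.2 = 16.3
  Midterm exam 46 × 0.43 = 19.78
  Capstone 88.5 × 0.25 = 22.125
  Oral exam 86 × 0.12 = 10.32
Sum = 68.525
68.525 is ≥ 48 and < 69 → Approaching

Approaching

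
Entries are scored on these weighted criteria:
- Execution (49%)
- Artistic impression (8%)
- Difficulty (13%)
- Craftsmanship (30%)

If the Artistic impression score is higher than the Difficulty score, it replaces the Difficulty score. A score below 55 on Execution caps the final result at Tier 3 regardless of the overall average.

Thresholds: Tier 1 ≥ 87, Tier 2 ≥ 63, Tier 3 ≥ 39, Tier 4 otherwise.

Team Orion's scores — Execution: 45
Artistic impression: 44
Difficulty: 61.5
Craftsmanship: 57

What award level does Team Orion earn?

Artistic impression (44) ≤ Difficulty (61.5), so Difficulty stays at 61.5.
Execution score 45 < 55: minimum not met.
Weighted total:
  Execution 45 × 0.49 = 22.05
  Artistic impression 44 × 0.08 = 3.52
  Difficulty 61.5 × 0.13 = 7.995
  Craftsmanship 57 × 0.3 = 17.1
Sum = 50.665
50.665 would be Tier 3; cap at Tier 3 applies → Tier 3.

Tier 3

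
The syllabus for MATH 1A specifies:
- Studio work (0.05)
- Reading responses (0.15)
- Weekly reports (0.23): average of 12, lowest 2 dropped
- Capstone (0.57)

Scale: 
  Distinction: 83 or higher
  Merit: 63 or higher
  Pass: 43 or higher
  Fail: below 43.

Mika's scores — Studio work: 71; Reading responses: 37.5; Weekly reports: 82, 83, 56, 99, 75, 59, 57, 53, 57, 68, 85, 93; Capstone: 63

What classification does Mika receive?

Pass

Weekly reports: drop 53, 56 → average of remaining 10 = 758/10 = 75.8
Weighted total:
  Studio work 71 × 0.05 = 3.55
  Reading responses 37.5 × 0.15 = 5.625
  Weekly reports 75.8 × 0.23 = 17.434
  Capstone 63 × 0.57 = 35.91
Sum = 62.519
62.519 is ≥ 43 and < 63 → Pass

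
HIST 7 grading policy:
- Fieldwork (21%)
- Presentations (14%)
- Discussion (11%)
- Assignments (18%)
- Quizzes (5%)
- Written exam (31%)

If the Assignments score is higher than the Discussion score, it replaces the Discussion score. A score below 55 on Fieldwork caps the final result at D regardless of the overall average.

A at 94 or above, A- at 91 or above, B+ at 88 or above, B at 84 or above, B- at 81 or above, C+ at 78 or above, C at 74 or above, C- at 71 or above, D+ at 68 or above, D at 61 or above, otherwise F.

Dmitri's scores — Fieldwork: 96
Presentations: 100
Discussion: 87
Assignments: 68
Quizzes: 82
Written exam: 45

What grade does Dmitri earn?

C

Assignments (68) ≤ Discussion (87), so Discussion stays at 87.
Fieldwork score 96 ≥ 55: minimum met.
Weighted total:
  Fieldwork 96 × 0.21 = 20.16
  Presentations 100 × 0.14 = 14
  Discussion 87 × 0.11 = 9.57
  Assignments 68 × 0.18 = 12.24
  Quizzes 82 × 0.05 = 4.1
  Written exam 45 × 0.31 = 13.95
Sum = 74.02
74.02 is ≥ 74 and < 78 → C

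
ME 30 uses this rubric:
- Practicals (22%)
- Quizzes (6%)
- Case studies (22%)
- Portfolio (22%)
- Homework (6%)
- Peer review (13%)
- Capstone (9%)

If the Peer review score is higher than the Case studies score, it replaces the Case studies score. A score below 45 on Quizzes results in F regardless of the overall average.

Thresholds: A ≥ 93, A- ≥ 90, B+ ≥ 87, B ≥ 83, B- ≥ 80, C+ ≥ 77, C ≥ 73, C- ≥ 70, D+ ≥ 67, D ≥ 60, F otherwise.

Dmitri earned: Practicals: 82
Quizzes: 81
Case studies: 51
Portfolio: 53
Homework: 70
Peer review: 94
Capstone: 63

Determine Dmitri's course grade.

C+

Peer review (94) > Case studies (51), so Case studies counts as 94.
Quizzes score 81 ≥ 45: minimum met.
Weighted total:
  Practicals 82 × 0.22 = 18.04
  Quizzes 81 × 0.06 = 4.86
  Case studies 94 × 0.22 = 20.68
  Portfolio 53 × 0.22 = 11.66
  Homework 70 × 0.06 = 4.2
  Peer review 94 × 0.13 = 12.22
  Capstone 63 × 0.09 = 5.67
Sum = 77.33
77.33 is ≥ 77 and < 80 → C+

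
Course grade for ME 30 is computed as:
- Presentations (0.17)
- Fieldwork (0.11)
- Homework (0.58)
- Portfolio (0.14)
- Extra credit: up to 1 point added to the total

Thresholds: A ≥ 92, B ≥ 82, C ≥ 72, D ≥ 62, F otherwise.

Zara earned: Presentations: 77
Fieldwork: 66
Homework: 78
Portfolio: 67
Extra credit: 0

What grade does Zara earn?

Weighted total:
  Presentations 77 × 0.17 = 13.09
  Fieldwork 66 × 0.11 = 7.26
  Homework 78 × 0.58 = 45.24
  Portfolio 67 × 0.14 = 9.38
Sum = 74.97
Extra credit: 74.97 + 0 = 74.97
74.97 is ≥ 72 and < 82 → C

C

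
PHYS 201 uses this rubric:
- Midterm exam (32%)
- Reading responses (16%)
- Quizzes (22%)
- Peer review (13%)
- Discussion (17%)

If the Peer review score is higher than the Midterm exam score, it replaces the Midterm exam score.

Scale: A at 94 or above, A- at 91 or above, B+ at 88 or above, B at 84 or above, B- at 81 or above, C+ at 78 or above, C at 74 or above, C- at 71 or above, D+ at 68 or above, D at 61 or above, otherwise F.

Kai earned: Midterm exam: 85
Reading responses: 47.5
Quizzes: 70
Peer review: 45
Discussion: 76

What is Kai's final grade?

D+

Peer review (45) ≤ Midterm exam (85), so Midterm exam stays at 85.
Weighted total:
  Midterm exam 85 × 0.32 = 27.2
  Reading responses 47.5 × 0.16 = 7.6
  Quizzes 70 × 0.22 = 15.4
  Peer review 45 × 0.13 = 5.85
  Discussion 76 × 0.17 = 12.92
Sum = 68.97
68.97 is ≥ 68 and < 71 → D+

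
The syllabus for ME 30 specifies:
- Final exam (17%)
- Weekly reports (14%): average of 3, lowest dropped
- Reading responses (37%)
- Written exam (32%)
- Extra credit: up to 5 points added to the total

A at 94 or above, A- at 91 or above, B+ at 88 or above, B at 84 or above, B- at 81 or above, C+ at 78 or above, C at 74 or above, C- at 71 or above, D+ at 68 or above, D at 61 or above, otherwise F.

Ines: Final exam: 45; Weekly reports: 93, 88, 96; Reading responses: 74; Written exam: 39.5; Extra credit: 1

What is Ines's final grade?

Weekly reports: drop 88 → average of remaining 2 = 189/2 = 94.5
Weighted total:
  Final exam 45 × 0.17 = 7.65
  Weekly reports 94.5 × 0.14 = 13.23
  Reading responses 74 × 0.37 = 27.38
  Written exam 39.5 × 0.32 = 12.64
Sum = 60.9
Extra credit: 60.9 + 1 = 61.9
61.9 is ≥ 61 and < 68 → D

D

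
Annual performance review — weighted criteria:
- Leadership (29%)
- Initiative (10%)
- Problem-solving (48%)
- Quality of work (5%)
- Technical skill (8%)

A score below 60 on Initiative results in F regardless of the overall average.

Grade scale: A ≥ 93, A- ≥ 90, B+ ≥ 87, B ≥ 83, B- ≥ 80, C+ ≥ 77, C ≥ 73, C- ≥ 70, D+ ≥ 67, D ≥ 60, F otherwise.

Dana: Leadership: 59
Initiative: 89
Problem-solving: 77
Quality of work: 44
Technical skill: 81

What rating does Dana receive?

Initiative score 89 ≥ 60: minimum met.
Weighted total:
  Leadership 59 × 0.29 = 17.11
  Initiative 89 × 0.1 = 8.9
  Problem-solving 77 × 0.48 = 36.96
  Quality of work 44 × 0.05 = 2.2
  Technical skill 81 × 0.08 = 6.48
Sum = 71.65
71.65 is ≥ 70 and < 73 → C-

C-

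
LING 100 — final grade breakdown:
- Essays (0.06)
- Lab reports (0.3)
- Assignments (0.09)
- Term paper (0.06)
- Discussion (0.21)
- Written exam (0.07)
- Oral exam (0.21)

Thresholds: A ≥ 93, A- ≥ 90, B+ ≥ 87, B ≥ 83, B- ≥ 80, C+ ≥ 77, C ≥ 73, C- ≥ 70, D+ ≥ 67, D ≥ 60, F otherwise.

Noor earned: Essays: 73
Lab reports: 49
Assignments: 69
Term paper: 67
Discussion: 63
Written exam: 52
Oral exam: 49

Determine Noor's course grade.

F

Weighted total:
  Essays 73 × 0.06 = 4.38
  Lab reports 49 × 0.3 = 14.7
  Assignments 69 × 0.09 = 6.21
  Term paper 67 × 0.06 = 4.02
  Discussion 63 × 0.21 = 13.23
  Written exam 52 × 0.07 = 3.64
  Oral exam 49 × 0.21 = 10.29
Sum = 56.47
56.47 < 60 → F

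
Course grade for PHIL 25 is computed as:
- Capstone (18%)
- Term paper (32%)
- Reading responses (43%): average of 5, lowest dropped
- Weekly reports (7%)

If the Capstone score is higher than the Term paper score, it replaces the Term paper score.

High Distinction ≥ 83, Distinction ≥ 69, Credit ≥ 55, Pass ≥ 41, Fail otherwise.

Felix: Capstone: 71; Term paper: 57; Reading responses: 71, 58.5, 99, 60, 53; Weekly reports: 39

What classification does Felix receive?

Distinction

Reading responses: drop 53 → average of remaining 4 = 288.5/4 = 72.125
Capstone (71) > Term paper (57), so Term paper counts as 71.
Weighted total:
  Capstone 71 × 0.18 = 12.78
  Term paper 71 × 0.32 = 22.72
  Reading responses 72.125 × 0.43 = 31.01375
  Weekly reports 39 × 0.07 = 2.73
Sum = 69.24375
69.24375 is ≥ 69 and < 83 → Distinction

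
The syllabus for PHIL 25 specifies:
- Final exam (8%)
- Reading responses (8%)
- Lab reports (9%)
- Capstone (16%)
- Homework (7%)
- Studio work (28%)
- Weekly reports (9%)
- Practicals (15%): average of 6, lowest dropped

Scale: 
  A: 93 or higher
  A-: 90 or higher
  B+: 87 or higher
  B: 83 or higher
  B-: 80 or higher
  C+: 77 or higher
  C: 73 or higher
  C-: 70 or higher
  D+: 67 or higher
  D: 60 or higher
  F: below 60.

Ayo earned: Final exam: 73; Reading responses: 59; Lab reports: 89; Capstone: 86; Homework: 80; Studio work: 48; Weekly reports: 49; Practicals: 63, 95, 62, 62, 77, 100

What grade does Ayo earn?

D+

Practicals: drop 62 → average of remaining 5 = 397/5 = 79.4
Weighted total:
  Final exam 73 × 0.08 = 5.84
  Reading responses 59 × 0.08 = 4.72
  Lab reports 89 × 0.09 = 8.01
  Capstone 86 × 0.16 = 13.76
  Homework 80 × 0.07 = 5.6
  Studio work 48 × 0.28 = 13.44
  Weekly reports 49 × 0.09 = 4.41
  Practicals 79.4 × 0.15 = 11.91
Sum = 67.69
67.69 is ≥ 67 and < 70 → D+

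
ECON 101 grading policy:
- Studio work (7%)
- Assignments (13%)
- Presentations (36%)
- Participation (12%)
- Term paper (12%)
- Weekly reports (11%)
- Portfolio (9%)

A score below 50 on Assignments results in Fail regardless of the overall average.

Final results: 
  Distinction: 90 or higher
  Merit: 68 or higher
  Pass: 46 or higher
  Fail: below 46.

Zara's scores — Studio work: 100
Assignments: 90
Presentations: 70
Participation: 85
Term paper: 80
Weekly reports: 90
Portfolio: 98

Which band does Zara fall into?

Merit

Assignments score 90 ≥ 50: minimum met.
Weighted total:
  Studio work 100 × 0.07 = 7
  Assignments 90 × 0.13 = 11.7
  Presentations 70 × 0.36 = 25.2
  Participation 85 × 0.12 = 10.2
  Term paper 80 × 0.12 = 9.6
  Weekly reports 90 × 0.11 = 9.9
  Portfolio 98 × 0.09 = 8.82
Sum = 82.42
82.42 is ≥ 68 and < 90 → Merit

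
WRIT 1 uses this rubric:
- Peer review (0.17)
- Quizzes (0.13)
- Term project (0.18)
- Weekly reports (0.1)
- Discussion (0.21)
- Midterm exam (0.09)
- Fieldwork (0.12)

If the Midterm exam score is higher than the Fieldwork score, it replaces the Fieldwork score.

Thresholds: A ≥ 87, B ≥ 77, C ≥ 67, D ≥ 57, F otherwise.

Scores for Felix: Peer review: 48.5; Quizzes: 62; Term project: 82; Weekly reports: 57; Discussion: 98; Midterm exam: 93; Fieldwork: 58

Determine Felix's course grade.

Midterm exam (93) > Fieldwork (58), so Fieldwork counts as 93.
Weighted total:
  Peer review 48.5 × 0.17 = 8.245
  Quizzes 62 × 0.13 = 8.06
  Term project 82 × 0.18 = 14.76
  Weekly reports 57 × 0.1 = 5.7
  Discussion 98 × 0.21 = 20.58
  Midterm exam 93 × 0.09 = 8.37
  Fieldwork 93 × 0.12 = 11.16
Sum = 76.875
76.875 is ≥ 67 and < 77 → C

C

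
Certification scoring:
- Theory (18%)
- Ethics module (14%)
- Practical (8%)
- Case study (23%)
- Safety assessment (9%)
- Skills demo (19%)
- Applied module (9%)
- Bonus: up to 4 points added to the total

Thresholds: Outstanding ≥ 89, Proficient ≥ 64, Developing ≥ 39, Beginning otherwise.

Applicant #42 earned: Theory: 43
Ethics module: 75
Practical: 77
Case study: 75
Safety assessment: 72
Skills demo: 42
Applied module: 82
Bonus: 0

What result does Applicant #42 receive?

Developing

Weighted total:
  Theory 43 × 0.18 = 7.74
  Ethics module 75 × 0.14 = 10.5
  Practical 77 × 0.08 = 6.16
  Case study 75 × 0.23 = 17.25
  Safety assessment 72 × 0.09 = 6.48
  Skills demo 42 × 0.19 = 7.98
  Applied module 82 × 0.09 = 7.38
Sum = 63.49
Bonus: 63.49 + 0 = 63.49
63.49 is ≥ 39 and < 64 → Developing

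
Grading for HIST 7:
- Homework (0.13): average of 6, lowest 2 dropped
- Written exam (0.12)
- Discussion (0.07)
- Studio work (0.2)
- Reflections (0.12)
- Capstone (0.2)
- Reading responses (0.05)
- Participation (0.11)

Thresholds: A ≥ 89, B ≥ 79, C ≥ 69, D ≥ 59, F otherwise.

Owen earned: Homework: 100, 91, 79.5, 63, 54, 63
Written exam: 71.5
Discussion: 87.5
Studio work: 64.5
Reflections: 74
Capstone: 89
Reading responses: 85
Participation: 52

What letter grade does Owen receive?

C

Homework: drop 54, 63 → average of remaining 4 = 333.5/4 = 83.375
Weighted total:
  Homework 83.375 × 0.13 = 10.83875
  Written exam 71.5 × 0.12 = 8.58
  Discussion 87.5 × 0.07 = 6.125
  Studio work 64.5 × 0.2 = 12.9
  Reflections 74 × 0.12 = 8.88
  Capstone 89 × 0.2 = 17.8
  Reading responses 85 × 0.05 = 4.25
  Participation 52 × 0.11 = 5.72
Sum = 75.09375
75.09375 is ≥ 69 and < 79 → C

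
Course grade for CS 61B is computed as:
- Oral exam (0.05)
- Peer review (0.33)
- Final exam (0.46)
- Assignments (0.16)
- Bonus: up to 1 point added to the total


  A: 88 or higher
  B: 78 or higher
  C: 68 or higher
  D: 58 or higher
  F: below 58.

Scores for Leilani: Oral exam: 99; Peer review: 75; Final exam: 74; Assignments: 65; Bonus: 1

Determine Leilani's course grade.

Weighted total:
  Oral exam 99 × 0.05 = 4.95
  Peer review 75 × 0.33 = 24.75
  Final exam 74 × 0.46 = 34.04
  Assignments 65 × 0.16 = 10.4
Sum = 74.14
Bonus: 74.14 + 1 = 75.14
75.14 is ≥ 68 and < 78 → C

C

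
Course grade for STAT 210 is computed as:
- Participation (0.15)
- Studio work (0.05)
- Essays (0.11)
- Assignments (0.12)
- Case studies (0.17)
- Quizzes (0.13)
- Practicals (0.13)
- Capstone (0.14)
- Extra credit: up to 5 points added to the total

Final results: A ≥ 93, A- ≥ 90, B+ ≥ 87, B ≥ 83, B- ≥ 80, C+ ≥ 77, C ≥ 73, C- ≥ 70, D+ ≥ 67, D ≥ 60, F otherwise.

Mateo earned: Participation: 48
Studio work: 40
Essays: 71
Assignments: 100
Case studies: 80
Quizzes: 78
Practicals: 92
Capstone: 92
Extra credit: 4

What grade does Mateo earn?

B-

Weighted total:
  Participation 48 × 0.15 = 7.2
  Studio work 40 × 0.05 = 2
  Essays 71 × 0.11 = 7.81
  Assignments 100 × 0.12 = 12
  Case studies 80 × 0.17 = 13.6
  Quizzes 78 × 0.13 = 10.14
  Practicals 92 × 0.13 = 11.96
  Capstone 92 × 0.14 = 12.88
Sum = 77.59
Extra credit: 77.59 + 4 = 81.59
81.59 is ≥ 80 and < 83 → B-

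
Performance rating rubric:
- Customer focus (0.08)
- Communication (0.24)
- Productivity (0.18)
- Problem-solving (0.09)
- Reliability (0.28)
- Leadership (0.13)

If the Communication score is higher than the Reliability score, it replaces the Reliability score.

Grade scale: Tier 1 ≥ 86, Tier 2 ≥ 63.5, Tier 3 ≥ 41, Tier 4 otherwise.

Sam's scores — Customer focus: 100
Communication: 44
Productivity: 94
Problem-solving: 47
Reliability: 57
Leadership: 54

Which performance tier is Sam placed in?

Communication (44) ≤ Reliability (57), so Reliability stays at 57.
Weighted total:
  Customer focus 100 × 0.08 = 8
  Communication 44 × 0.24 = 10.56
  Productivity 94 × 0.18 = 16.92
  Problem-solving 47 × 0.09 = 4.23
  Reliability 57 × 0.28 = 15.96
  Leadership 54 × 0.13 = 7.02
Sum = 62.69
62.69 is ≥ 41 and < 63.5 → Tier 3

Tier 3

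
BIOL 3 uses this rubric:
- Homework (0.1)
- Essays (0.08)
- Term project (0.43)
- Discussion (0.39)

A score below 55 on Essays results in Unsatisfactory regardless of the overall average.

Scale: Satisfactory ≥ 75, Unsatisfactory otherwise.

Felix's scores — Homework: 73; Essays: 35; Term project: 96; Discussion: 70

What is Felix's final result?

Essays score 35 < 55: minimum not met.
Weighted total:
  Homework 73 × 0.1 = 7.3
  Essays 35 × 0.08 = 2.8
  Term project 96 × 0.43 = 41.28
  Discussion 70 × 0.39 = 27.3
Sum = 78.68
Because the Essays minimum was not met, the result is Unsatisfactory.

Unsatisfactory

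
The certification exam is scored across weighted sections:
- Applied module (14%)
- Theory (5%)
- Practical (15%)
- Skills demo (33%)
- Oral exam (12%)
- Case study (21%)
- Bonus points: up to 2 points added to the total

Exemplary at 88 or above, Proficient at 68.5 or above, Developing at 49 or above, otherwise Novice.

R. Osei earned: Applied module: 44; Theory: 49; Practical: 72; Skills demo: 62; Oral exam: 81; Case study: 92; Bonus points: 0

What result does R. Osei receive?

Proficient

Weighted total:
  Applied module 44 × 0.14 = 6.16
  Theory 49 × 0.05 = 2.45
  Practical 72 × 0.15 = 10.8
  Skills demo 62 × 0.33 = 20.46
  Oral exam 81 × 0.12 = 9.72
  Case study 92 × 0.21 = 19.32
Sum = 68.91
Bonus points: 68.91 + 0 = 68.91
68.91 is ≥ 68.5 and < 88 → Proficient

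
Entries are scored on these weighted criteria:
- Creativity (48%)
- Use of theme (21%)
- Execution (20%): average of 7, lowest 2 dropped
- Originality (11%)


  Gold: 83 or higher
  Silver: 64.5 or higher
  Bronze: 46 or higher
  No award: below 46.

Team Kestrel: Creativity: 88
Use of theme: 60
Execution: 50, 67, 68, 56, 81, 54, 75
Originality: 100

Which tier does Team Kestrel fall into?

Silver

Execution: drop 50, 54 → average of remaining 5 = 347/5 = 69.4
Weighted total:
  Creativity 88 × 0.48 = 42.24
  Use of theme 60 × 0.21 = 12.6
  Execution 69.4 × 0.2 = 13.88
  Originality 100 × 0.11 = 11
Sum = 79.72
79.72 is ≥ 64.5 and < 83 → Silver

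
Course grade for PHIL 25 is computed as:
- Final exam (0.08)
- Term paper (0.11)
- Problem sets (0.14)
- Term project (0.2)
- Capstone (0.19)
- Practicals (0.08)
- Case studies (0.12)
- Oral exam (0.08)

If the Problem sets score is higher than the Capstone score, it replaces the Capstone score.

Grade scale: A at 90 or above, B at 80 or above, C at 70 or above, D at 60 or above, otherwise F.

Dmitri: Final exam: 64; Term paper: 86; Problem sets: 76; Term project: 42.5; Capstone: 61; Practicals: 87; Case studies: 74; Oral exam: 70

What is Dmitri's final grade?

Problem sets (76) > Capstone (61), so Capstone counts as 76.
Weighted total:
  Final exam 64 × 0.08 = 5.12
  Term paper 86 × 0.11 = 9.46
  Problem sets 76 × 0.14 = 10.64
  Term project 42.5 × 0.2 = 8.5
  Capstone 76 × 0.19 = 14.44
  Practicals 87 × 0.08 = 6.96
  Case studies 74 × 0.12 = 8.88
  Oral exam 70 × 0.08 = 5.6
Sum = 69.6
69.6 is ≥ 60 and < 70 → D

D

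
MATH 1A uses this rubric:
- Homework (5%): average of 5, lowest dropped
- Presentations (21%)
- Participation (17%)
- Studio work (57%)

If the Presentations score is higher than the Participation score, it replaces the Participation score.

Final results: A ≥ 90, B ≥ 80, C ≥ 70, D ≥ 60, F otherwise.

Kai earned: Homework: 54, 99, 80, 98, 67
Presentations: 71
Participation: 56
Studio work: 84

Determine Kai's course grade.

C

Homework: drop 54 → average of remaining 4 = 344/4 = 86
Presentations (71) > Participation (56), so Participation counts as 71.
Weighted total:
  Homework 86 × 0.05 = 4.3
  Presentations 71 × 0.21 = 14.91
  Participation 71 × 0.17 = 12.07
  Studio work 84 × 0.57 = 47.88
Sum = 79.16
79.16 is ≥ 70 and < 80 → C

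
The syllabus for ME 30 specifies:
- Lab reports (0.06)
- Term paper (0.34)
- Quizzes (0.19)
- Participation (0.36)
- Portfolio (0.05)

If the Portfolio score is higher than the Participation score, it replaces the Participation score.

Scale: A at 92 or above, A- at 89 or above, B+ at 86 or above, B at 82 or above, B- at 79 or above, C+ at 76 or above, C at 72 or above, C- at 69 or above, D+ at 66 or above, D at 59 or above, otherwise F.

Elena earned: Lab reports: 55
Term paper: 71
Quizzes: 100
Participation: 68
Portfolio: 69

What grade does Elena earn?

C

Portfolio (69) > Participation (68), so Participation counts as 69.
Weighted total:
  Lab reports 55 × 0.06 = 3.3
  Term paper 71 × 0.34 = 24.14
  Quizzes 100 × 0.19 = 19
  Participation 69 × 0.36 = 24.84
  Portfolio 69 × 0.05 = 3.45
Sum = 74.73
74.73 is ≥ 72 and < 76 → C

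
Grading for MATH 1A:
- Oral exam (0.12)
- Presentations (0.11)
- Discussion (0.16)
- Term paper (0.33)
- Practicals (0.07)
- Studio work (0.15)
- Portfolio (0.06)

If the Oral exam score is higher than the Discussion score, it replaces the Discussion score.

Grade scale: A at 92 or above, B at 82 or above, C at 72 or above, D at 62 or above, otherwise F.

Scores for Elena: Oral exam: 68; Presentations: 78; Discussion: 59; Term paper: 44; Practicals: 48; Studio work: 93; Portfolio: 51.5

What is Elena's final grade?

D

Oral exam (68) > Discussion (59), so Discussion counts as 68.
Weighted total:
  Oral exam 68 × 0.12 = 8.16
  Presentations 78 × 0.11 = 8.58
  Discussion 68 × 0.16 = 10.88
  Term paper 44 × 0.33 = 14.52
  Practicals 48 × 0.07 = 3.36
  Studio work 93 × 0.15 = 13.95
  Portfolio 51.5 × 0.06 = 3.09
Sum = 62.54
62.54 is ≥ 62 and < 72 → D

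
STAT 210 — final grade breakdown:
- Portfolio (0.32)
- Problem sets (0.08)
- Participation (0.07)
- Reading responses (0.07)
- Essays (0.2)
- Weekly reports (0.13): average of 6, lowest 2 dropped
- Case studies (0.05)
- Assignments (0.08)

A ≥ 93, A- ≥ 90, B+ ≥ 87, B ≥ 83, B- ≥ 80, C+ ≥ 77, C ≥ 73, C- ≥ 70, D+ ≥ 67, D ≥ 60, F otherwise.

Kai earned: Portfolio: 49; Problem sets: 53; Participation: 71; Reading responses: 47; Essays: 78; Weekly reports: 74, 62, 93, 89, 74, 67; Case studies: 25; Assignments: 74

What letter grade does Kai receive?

Weekly reports: drop 62, 67 → average of remaining 4 = 330/4 = 82.5
Weighted total:
  Portfolio 49 × 0.32 = 15.68
  Problem sets 53 × 0.08 = 4.24
  Participation 71 × 0.07 = 4.97
  Reading responses 47 × 0.07 = 3.29
  Essays 78 × 0.2 = 15.6
  Weekly reports 82.5 × 0.13 = 10.725
  Case studies 25 × 0.05 = 1.25
  Assignments 74 × 0.08 = 5.92
Sum = 61.675
61.675 is ≥ 60 and < 67 → D

D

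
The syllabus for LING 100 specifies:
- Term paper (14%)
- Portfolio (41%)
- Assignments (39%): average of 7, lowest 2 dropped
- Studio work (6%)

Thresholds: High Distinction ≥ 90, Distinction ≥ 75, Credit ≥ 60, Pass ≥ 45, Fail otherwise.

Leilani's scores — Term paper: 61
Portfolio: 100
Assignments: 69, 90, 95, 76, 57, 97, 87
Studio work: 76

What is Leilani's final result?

Distinction

Assignments: drop 57, 69 → average of remaining 5 = 445/5 = 89
Weighted total:
  Term paper 61 × 0.14 = 8.54
  Portfolio 100 × 0.41 = 41
  Assignments 89 × 0.39 = 34.71
  Studio work 76 × 0.06 = 4.56
Sum = 88.81
88.81 is ≥ 75 and < 90 → Distinction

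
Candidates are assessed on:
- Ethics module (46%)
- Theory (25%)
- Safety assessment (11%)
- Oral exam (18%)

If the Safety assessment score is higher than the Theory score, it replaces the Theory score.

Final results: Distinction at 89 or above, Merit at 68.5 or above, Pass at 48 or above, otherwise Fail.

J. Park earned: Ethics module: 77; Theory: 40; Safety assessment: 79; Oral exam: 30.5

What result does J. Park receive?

Safety assessment (79) > Theory (40), so Theory counts as 79.
Weighted total:
  Ethics module 77 × 0.46 = 35.42
  Theory 79 × 0.25 = 19.75
  Safety assessment 79 × 0.11 = 8.69
  Oral exam 30.5 × 0.18 = 5.49
Sum = 69.35
69.35 is ≥ 68.5 and < 89 → Merit

Merit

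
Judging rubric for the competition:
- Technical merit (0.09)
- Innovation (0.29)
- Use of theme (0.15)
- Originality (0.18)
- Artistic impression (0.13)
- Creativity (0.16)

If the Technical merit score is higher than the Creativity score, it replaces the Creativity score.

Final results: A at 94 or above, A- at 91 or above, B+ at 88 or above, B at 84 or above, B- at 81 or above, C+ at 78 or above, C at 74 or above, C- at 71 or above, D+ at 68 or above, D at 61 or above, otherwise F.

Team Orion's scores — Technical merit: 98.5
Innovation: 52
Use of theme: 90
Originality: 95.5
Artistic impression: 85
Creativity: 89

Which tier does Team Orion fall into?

B-

Technical merit (98.5) > Creativity (89), so Creativity counts as 98.5.
Weighted total:
  Technical merit 98.5 × 0.09 = 8.865
  Innovation 52 × 0.29 = 15.08
  Use of theme 90 × 0.15 = 13.5
  Originality 95.5 × 0.18 = 17.19
  Artistic impression 85 × 0.13 = 11.05
  Creativity 98.5 × 0.16 = 15.76
Sum = 81.445
81.445 is ≥ 81 and < 84 → B-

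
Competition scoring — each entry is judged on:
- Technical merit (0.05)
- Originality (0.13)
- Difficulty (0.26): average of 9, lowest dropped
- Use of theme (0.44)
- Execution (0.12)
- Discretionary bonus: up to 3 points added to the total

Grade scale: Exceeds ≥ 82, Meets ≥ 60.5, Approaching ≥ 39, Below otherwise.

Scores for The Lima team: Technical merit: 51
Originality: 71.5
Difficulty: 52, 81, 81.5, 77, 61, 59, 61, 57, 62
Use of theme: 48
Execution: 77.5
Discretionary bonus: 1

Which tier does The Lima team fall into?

Meets

Difficulty: drop 52 → average of remaining 8 = 539.5/8 = 67.4375
Weighted total:
  Technical merit 51 × 0.05 = 2.55
  Originality 71.5 × 0.13 = 9.295
  Difficulty 67.4375 × 0.26 = 17.53375
  Use of theme 48 × 0.44 = 21.12
  Execution 77.5 × 0.12 = 9.3
Sum = 59.79875
Discretionary bonus: 59.79875 + 1 = 60.79875
60.79875 is ≥ 60.5 and < 82 → Meets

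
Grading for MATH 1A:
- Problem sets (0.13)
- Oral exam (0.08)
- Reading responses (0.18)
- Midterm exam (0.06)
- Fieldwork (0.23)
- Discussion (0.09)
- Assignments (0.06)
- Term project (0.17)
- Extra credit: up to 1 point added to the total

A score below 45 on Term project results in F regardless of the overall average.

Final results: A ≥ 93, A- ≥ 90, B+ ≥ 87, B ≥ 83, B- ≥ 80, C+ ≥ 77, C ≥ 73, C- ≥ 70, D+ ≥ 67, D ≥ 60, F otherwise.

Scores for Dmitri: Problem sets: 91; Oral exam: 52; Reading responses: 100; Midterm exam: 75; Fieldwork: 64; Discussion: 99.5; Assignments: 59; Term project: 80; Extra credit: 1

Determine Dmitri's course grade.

B-

Term project score 80 ≥ 45: minimum met.
Weighted total:
  Problem sets 91 × 0.13 = 11.83
  Oral exam 52 × 0.08 = 4.16
  Reading responses 100 × 0.18 = 18
  Midterm exam 75 × 0.06 = 4.5
  Fieldwork 64 × 0.23 = 14.72
  Discussion 99.5 × 0.09 = 8.955
  Assignments 59 × 0.06 = 3.54
  Term project 80 × 0.17 = 13.6
Sum = 79.305
Extra credit: 79.305 + 1 = 80.305
80.305 is ≥ 80 and < 83 → B-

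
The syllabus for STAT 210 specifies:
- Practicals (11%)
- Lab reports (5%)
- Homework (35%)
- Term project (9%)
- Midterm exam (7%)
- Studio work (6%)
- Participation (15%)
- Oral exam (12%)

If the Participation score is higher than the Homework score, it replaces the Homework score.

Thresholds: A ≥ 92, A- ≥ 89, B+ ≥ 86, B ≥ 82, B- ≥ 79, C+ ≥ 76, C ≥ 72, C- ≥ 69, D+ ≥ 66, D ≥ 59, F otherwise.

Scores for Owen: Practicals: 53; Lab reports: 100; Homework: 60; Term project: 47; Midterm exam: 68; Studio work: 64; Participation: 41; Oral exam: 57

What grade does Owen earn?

F

Participation (41) ≤ Homework (60), so Homework stays at 60.
Weighted total:
  Practicals 53 × 0.11 = 5.83
  Lab reports 100 × 0.05 = 5
  Homework 60 × 0.35 = 21
  Term project 47 × 0.09 = 4.23
  Midterm exam 68 × 0.07 = 4.76
  Studio work 64 × 0.06 = 3.84
  Participation 41 × 0.15 = 6.15
  Oral exam 57 × 0.12 = 6.84
Sum = 57.65
57.65 < 59 → F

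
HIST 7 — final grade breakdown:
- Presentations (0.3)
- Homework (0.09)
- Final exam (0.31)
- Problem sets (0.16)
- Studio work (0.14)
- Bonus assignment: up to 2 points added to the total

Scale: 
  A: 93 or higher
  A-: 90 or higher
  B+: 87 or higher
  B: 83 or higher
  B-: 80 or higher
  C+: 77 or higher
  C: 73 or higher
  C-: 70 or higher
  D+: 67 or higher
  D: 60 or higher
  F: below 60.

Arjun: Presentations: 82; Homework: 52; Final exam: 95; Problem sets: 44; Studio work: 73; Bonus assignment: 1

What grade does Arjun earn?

C

Weighted total:
  Presentations 82 × 0.3 = 24.6
  Homework 52 × 0.09 = 4.68
  Final exam 95 × 0.31 = 29.45
  Problem sets 44 × 0.16 = 7.04
  Studio work 73 × 0.14 = 10.22
Sum = 75.99
Bonus assignment: 75.99 + 1 = 76.99
76.99 is ≥ 73 and < 77 → C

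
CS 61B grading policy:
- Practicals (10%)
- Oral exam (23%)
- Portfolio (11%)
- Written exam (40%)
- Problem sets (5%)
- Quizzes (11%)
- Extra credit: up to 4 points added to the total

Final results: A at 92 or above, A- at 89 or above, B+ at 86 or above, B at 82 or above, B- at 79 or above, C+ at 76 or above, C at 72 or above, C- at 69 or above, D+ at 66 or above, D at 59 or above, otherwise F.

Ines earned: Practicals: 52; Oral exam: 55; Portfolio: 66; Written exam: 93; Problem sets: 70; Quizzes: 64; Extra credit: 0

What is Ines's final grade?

Weighted total:
  Practicals 52 × 0.1 = 5.2
  Oral exam 55 × 0.23 = 12.65
  Portfolio 66 × 0.11 = 7.26
  Written exam 93 × 0.4 = 37.2
  Problem sets 70 × 0.05 = 3.5
  Quizzes 64 × 0.11 = 7.04
Sum = 72.85
Extra credit: 72.85 + 0 = 72.85
72.85 is ≥ 72 and < 76 → C

C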